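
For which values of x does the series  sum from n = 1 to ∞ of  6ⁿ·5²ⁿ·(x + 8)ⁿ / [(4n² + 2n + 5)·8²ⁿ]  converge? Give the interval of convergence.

[-632/75, -568/75]

Ratio test: |a_{n+1}/a_n| = [(4n² + 2n + 5)/(4(n+1)² + 2(n+1) + 5)] · 6·25/64 → 75/32 as n → ∞.
Convergence for |x + 8| · 75/32 < 1, i.e. |x + 8| < 32/75. So R = 32/75.
When x = -568/75, absolute convergence follows by limit comparison with Σ 1/n².
Check x = -632/75: absolute convergence follows by limit comparison with Σ 1/n².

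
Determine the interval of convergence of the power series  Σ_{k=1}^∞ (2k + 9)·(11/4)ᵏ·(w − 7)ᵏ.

(73/11, 81/11)

Ratio test: |a_{k+1}/a_k| = [(2(k+1) + 9)/(2k + 9)] · 11/4 → 11/4 as k → ∞.
Hence the series converges for |w − 7| < 1/(11/4) = 4/11, so the radius of convergence is 4/11.
Check w = 81/11: the k-th term does not approach 0; divergence by the term test.
At w = 73/11: the k-th term does not approach 0; divergence by the term test.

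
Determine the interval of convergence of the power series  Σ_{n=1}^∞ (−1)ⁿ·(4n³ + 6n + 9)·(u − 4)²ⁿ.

The ratio of consecutive coefficients is (4(n+1)³ + 6(n+1) + 9)/(4n³ + 6n + 9) → 1.
Since the exponent of (u − 4) increases by 2 each term, convergence requires |u − 4|² < 1, hence R = 1.
When u = 5, the terms have absolute value of order n³, which does not tend to 0, so the series diverges by the divergence test.
Check u = 3: the n-th term does not approach 0; divergence by the term test.

(3, 5)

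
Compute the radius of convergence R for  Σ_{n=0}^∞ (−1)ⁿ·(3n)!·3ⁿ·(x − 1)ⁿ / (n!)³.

R = 1/81

Ratio test: |a_{n+1}/a_n| = (3n+1)·(3n+2)·(3n+3)/(n+1)³ · 3 → 81 as n → ∞.
Thus R = 1/(81) = 1/81.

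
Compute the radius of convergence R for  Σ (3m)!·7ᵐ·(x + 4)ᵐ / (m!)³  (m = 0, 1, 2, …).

Ratio test: |a_{m+1}/a_m| = (3m+1)·(3m+2)·(3m+3)/(m+1)³ · 7 → 189 as m → ∞.
The series converges when 189 · |x + 4| < 1, giving R = 1/189.

R = 1/189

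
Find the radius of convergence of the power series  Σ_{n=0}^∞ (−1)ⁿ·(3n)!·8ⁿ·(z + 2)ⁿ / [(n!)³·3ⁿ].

R = 1/72

Ratio test: |a_{n+1}/a_n| = (3n+1)·(3n+2)·(3n+3)/(n+1)³ · 8/3 → 72 as n → ∞.
Convergence for |z + 2| · 72 < 1, i.e. |z + 2| < 1/72. So R = 1/72.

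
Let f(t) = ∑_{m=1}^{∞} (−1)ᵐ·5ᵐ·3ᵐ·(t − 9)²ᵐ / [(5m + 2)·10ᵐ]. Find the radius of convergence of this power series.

By the ratio test, |a_{m+1}/a_m| = [(5m + 2)/(5(m+1) + 2)] · 5·3/10 → 3/2.
Writing y = (t − 9)², the series in y has radius 2/3, so |t − 9| < √(2/3) and R = √6/3.

R = √6/3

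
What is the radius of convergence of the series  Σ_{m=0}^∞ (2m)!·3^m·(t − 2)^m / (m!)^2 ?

R = 1/12

Ratio test: |a_{m+1}/a_m| = (2m+1)·(2m+2)/(m+1)² · 3 → 12 as m → ∞.
Thus R = 1/(12) = 1/12.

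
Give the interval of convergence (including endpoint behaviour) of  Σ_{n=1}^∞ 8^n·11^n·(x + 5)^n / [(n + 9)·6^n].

Ratio test: |a_{n+1}/a_n| = [(n + 9)/((n+1) + 9)] · 8·11/6 → 44/3 as n → ∞.
Thus R = 1/(44/3) = 3/44.
When x = -217/44, the terms behave like c/n; limit comparison with the harmonic series gives divergence.
When x = -223/44, an alternating series whose terms decrease to 0 in absolute value, so it converges by the Leibniz criterion.

[-223/44, -217/44)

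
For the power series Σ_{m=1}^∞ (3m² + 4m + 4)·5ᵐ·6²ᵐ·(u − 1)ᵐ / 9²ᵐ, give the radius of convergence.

R = 9/20

By the ratio test, |a_{m+1}/a_m| = [(3(m+1)² + 4(m+1) + 4)/(3m² + 4m + 4)] · 5·36/81 → 20/9.
The series converges when 20/9 · |u − 1| < 1, giving R = 9/20.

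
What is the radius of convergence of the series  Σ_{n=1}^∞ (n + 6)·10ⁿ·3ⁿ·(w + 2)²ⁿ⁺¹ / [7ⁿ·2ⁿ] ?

The ratio of consecutive coefficients is [((n+1) + 6)/(n + 6)] · 10·3/(7·2) → 15/7.
Since the exponent of (w + 2) increases by 2 each term, convergence requires |w + 2|² < 7/15, hence R = √105/15.

R = √105/15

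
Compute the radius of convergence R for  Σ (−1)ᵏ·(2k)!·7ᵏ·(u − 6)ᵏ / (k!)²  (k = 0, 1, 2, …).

R = 1/28

The ratio of consecutive coefficients is (2k+1)·(2k+2)/(k+1)² · 7 → 28.
The series converges when 28 · |u − 6| < 1, giving R = 1/28.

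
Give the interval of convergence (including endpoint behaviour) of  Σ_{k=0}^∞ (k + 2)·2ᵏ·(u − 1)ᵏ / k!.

By the ratio test, |a_{k+1}/a_k| = ((k+1) + 2)/(k + 2) · 2 · 1/(k+1) → 0.
Since the limit is 0 < 1 for every u, the series converges on all of ℝ and R = ∞.

(−∞, ∞)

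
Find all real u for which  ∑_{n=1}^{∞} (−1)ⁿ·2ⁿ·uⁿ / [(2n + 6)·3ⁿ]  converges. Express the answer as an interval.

By the ratio test, |a_{n+1}/a_n| = [(2n + 6)/(2(n+1) + 6)] · 2/3 → 2/3.
Thus R = 1/(2/3) = 3/2.
When u = 3/2, an alternating series whose terms decrease to 0 in absolute value, so it converges by the Leibniz criterion.
Check u = -3/2: the terms are asymptotic to a nonzero constant times 1/n, so the series diverges by limit comparison with Σ 1/n.

(-3/2, 3/2]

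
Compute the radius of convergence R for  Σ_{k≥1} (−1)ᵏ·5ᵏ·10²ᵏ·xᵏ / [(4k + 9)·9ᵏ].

The ratio of consecutive coefficients is [(4k + 9)/(4(k+1) + 9)] · 5·100/9 → 500/9.
Convergence for |x| · 500/9 < 1, i.e. |x| < 9/500. So R = 9/500.

R = 9/500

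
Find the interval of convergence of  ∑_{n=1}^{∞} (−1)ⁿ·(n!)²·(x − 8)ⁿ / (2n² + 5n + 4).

Ratio test: |a_{n+1}/a_n| = (n+1)² · (2n² + 5n + 4)/(2(n+1)² + 5(n+1) + 4) → ∞ as n → ∞.
The ratio grows without bound, so the series diverges whenever (x − 8) ≠ 0; it converges only at x = 8. R = 0.

{8}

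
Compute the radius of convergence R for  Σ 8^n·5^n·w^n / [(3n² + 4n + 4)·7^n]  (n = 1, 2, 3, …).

R = 7/40

By the ratio test, |a_{n+1}/a_n| = [(3n² + 4n + 4)/(3(n+1)² + 4(n+1) + 4)] · 8·5/7 → 40/7.
Convergence for |w| · 40/7 < 1, i.e. |w| < 7/40. So R = 7/40.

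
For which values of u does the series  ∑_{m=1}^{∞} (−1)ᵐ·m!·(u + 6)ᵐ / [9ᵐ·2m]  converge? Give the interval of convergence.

The ratio of consecutive coefficients is (m+1) · 1/9 · 2m/2(m+1) → ∞.
The ratio grows without bound, so the series diverges whenever (u + 6) ≠ 0; it converges only at u = -6. R = 0.

{-6}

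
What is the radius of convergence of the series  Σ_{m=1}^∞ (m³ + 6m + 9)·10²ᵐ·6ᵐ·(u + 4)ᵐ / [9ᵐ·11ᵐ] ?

Ratio test: |a_{m+1}/a_m| = [((m+1)³ + 6(m+1) + 9)/(m³ + 6m + 9)] · 100·6/(9·11) → 200/33 as m → ∞.
Thus R = 1/(200/33) = 33/200.

R = 33/200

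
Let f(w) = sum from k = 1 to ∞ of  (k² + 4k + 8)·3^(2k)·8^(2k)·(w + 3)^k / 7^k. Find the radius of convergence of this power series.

The ratio of consecutive coefficients is [((k+1)² + 4(k+1) + 8)/(k² + 4k + 8)] · 9·64/7 → 576/7.
Convergence for |w + 3| · 576/7 < 1, i.e. |w + 3| < 7/576. So R = 7/576.

R = 7/576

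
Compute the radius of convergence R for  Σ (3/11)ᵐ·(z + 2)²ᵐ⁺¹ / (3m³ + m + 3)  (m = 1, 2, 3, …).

Apply the ratio test: |a_{m+1}| / |a_m| = [(3m³ + m + 3)/(3(m+1)³ + (m+1) + 3)] · 3/11, which tends to 3/11 as m → ∞.
Since the exponent of (z + 2) increases by 2 each term, convergence requires |z + 2|² < 11/3, hence R = √33/3.

R = √33/3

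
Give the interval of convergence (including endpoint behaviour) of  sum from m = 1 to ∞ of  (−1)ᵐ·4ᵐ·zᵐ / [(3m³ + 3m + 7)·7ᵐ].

[-7/4, 7/4]

Ratio test: |a_{m+1}/a_m| = [(3m³ + 3m + 7)/(3(m+1)³ + 3(m+1) + 7)] · 4/7 → 4/7 as m → ∞.
Thus R = 1/(4/7) = 7/4.
Endpoint z = 7/4: absolute convergence follows by limit comparison with Σ 1/m³.
When z = -7/4, the terms are on the order of 1/m³, so the series converges absolutely by comparison with the p-series (p = 3 > 1).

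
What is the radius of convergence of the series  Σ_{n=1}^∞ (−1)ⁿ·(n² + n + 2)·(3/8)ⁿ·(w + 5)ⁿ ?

R = 8/3

The ratio of consecutive coefficients is [((n+1)² + (n+1) + 2)/(n² + n + 2)] · 3/8 → 3/8.
Convergence for |w + 5| · 3/8 < 1, i.e. |w + 5| < 8/3. So R = 8/3.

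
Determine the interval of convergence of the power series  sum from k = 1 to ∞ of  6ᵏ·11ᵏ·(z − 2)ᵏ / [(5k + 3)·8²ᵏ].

[34/33, 98/33)

Ratio test: |a_{k+1}/a_k| = [(5k + 3)/(5(k+1) + 3)] · 6·11/64 → 33/32 as k → ∞.
Thus R = 1/(33/32) = 32/33.
At z = 98/33: comparison with the harmonic series Σ 1/k shows the series diverges.
When z = 34/33, convergence follows from the alternating series test (terms decrease monotonically to 0).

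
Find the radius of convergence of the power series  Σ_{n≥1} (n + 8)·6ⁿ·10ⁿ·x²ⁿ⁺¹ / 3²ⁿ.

By the ratio test, |a_{n+1}/a_n| = [((n+1) + 8)/(n + 8)] · 6·10/9 → 20/3.
Writing y = x², the series in y has radius 3/20, so |x| < √(3/20) and R = √15/10.

R = √15/10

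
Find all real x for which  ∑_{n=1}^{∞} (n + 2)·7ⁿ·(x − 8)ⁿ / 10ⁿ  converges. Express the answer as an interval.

(46/7, 66/7)

By the ratio test, |a_{n+1}/a_n| = [((n+1) + 2)/(n + 2)] · 7/10 → 7/10.
Hence the series converges for |x − 8| < 1/(7/10) = 10/7, so the radius of convergence is 10/7.
At x = 66/7: the terms have absolute value of order n, which does not tend to 0, so the series diverges by the divergence test.
When x = 46/7, the n-th term does not approach 0; divergence by the term test.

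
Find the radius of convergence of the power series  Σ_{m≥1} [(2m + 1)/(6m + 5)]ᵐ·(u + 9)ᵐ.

R = 3

Root test: |a_m|^(1/m) = (2m + 1)/(6m + 5) → 1/3.
Thus R = 1/(1/3) = 3.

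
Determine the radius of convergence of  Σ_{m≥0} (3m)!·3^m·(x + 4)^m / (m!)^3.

R = 1/81

Ratio test: |a_{m+1}/a_m| = (3m+1)·(3m+2)·(3m+3)/(m+1)³ · 3 → 81 as m → ∞.
Hence the series converges for |x + 4| < 1/(81) = 1/81, so the radius of convergence is 1/81.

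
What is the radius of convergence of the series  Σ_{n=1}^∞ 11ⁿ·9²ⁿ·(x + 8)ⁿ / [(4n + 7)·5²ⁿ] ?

R = 25/891

Ratio test: |a_{n+1}/a_n| = [(4n + 7)/(4(n+1) + 7)] · 11·81/25 → 891/25 as n → ∞.
Hence the series converges for |x + 8| < 1/(891/25) = 25/891, so the radius of convergence is 25/891.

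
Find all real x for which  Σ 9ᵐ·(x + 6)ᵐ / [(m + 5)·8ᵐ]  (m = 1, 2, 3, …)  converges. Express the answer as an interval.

By the ratio test, |a_{m+1}/a_m| = [(m + 5)/((m+1) + 5)] · 9/8 → 9/8.
Thus R = 1/(9/8) = 8/9.
At x = -46/9: comparison with the harmonic series Σ 1/m shows the series diverges.
Check x = -62/9: the terms alternate in sign and decrease monotonically to 0 in absolute value (size ~ c/m), so the alternating series test gives convergence.

[-62/9, -46/9)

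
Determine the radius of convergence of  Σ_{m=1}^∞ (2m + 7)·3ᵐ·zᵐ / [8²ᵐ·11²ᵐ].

R = 7744/3

The ratio of consecutive coefficients is [(2(m+1) + 7)/(2m + 7)] · 3/(64·121) → 3/7744.
Convergence for |z| · 3/7744 < 1, i.e. |z| < 7744/3. So R = 7744/3.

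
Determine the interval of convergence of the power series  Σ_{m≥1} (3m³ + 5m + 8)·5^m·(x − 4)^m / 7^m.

The ratio of consecutive coefficients is [(3(m+1)³ + 5(m+1) + 8)/(3m³ + 5m + 8)] · 5/7 → 5/7.
Convergence for |x − 4| · 5/7 < 1, i.e. |x − 4| < 7/5. So R = 7/5.
When x = 27/5, the terms have absolute value of order m³, which does not tend to 0, so the series diverges by the divergence test.
At x = 13/5: the terms do not tend to 0, so the series diverges.

(13/5, 27/5)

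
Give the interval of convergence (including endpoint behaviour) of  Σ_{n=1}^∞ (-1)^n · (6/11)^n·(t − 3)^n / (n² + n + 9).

Ratio test: |a_{n+1}/a_n| = [(n² + n + 9)/((n+1)² + (n+1) + 9)] · 6/11 → 6/11 as n → ∞.
The series converges when 6/11 · |t − 3| < 1, giving R = 11/6.
Endpoint t = 29/6: absolute convergence follows by limit comparison with Σ 1/n².
Endpoint t = 7/6: the series is dominated by a constant times Σ 1/n², which converges (p = 2 > 1).

[7/6, 29/6]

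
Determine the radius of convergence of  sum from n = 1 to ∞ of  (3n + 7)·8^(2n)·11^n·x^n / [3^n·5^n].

The ratio of consecutive coefficients is [(3(n+1) + 7)/(3n + 7)] · 64·11/(3·5) → 704/15.
Convergence for |x| · 704/15 < 1, i.e. |x| < 15/704. So R = 15/704.

R = 15/704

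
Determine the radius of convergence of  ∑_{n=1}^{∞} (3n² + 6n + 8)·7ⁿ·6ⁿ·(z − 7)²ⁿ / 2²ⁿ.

Ratio test: |a_{n+1}/a_n| = [(3(n+1)² + 6(n+1) + 8)/(3n² + 6n + 8)] · 7·6/4 → 21/2 as n → ∞.
Writing y = (z − 7)², the series in y has radius 2/21, so |z − 7| < √(2/21) and R = √42/21.

R = √42/21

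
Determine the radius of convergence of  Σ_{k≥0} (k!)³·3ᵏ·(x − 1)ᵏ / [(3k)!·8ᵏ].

R = 72

The ratio of consecutive coefficients is (k+1)³/[(3k+1)·(3k+2)·(3k+3)] · 3/8 → 1/72.
Thus R = 1/(1/72) = 72.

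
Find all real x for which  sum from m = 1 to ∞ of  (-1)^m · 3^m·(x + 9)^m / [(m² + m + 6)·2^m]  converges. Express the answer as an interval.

[-29/3, -25/3]

Apply the ratio test: |a_{m+1}| / |a_m| = [(m² + m + 6)/((m+1)² + (m+1) + 6)] · 3/2, which tends to 3/2 as m → ∞.
Thus R = 1/(3/2) = 2/3.
At x = -25/3: the terms are on the order of 1/m², so the series converges absolutely by comparison with the p-series (p = 2 > 1).
Endpoint x = -29/3: absolute convergence follows by limit comparison with Σ 1/m².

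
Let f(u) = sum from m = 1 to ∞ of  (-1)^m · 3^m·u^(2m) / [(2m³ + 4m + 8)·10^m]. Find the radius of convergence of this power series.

R = √30/3

Ratio test: |a_{m+1}/a_m| = [(2m³ + 4m + 8)/(2(m+1)³ + 4(m+1) + 8)] · 3/10 → 3/10 as m → ∞.
Successive powers of u differ by 2, so the series converges when |u|² · 3/10 < 1, i.e. |u| < √(10/3). So R = √30/3.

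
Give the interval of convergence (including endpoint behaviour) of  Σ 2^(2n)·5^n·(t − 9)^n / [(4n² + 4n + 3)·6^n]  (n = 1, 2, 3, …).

Ratio test: |a_{n+1}/a_n| = [(4n² + 4n + 3)/(4(n+1)² + 4(n+1) + 3)] · 4·5/6 → 10/3 as n → ∞.
Convergence for |t − 9| · 10/3 < 1, i.e. |t − 9| < 3/10. So R = 3/10.
Endpoint t = 93/10: absolute convergence follows by limit comparison with Σ 1/n².
Check t = 87/10: the terms are on the order of 1/n², so the series converges absolutely by comparison with the p-series (p = 2 > 1).

[87/10, 93/10]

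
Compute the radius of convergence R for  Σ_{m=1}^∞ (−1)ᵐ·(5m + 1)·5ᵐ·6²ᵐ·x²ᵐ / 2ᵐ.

Ratio test: |a_{m+1}/a_m| = [(5(m+1) + 1)/(5m + 1)] · 5·36/2 → 90 as m → ∞.
Writing y = x², the series in y has radius 1/90, so |x| < √(1/90) and R = √10/30.

R = √10/30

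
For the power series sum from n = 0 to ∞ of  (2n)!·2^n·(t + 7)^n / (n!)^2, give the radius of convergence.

R = 1/8

The ratio of consecutive coefficients is (2n+1)·(2n+2)/(n+1)² · 2 → 8.
Hence the series converges for |t + 7| < 1/(8) = 1/8, so the radius of convergence is 1/8.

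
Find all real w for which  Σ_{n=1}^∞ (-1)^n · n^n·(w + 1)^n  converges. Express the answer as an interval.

{-1}

Applying the root test, |a_n|^(1/n) = n → ∞.
The root grows without bound, so R = 0 (convergence only at w = -1).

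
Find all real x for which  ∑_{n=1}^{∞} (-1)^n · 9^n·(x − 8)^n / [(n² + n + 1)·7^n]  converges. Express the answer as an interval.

Ratio test: |a_{n+1}/a_n| = [(n² + n + 1)/((n+1)² + (n+1) + 1)] · 9/7 → 9/7 as n → ∞.
Hence the series converges for |x − 8| < 1/(9/7) = 7/9, so the radius of convergence is 7/9.
At x = 79/9: the terms are on the order of 1/n², so the series converges absolutely by comparison with the p-series (p = 2 > 1).
When x = 65/9, the terms are on the order of 1/n², so the series converges absolutely by comparison with the p-series (p = 2 > 1).

[65/9, 79/9]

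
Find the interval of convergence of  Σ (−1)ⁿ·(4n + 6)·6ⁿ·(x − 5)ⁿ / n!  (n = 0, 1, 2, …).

(−∞, ∞)

Apply the ratio test: |a_{n+1}| / |a_n| = (4(n+1) + 6)/(4n + 6) · 6 · 1/(n+1), which tends to 0 as n → ∞.
Since the limit is 0 < 1 for every x, the series converges on all of ℝ and R = ∞.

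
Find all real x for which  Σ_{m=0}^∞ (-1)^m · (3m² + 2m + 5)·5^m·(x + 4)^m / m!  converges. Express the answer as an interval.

By the ratio test, |a_{m+1}/a_m| = (3(m+1)² + 2(m+1) + 5)/(3m² + 2m + 5) · 5 · 1/(m+1) → 0.
The limit is 0, so the series converges for all x; R = ∞.

(−∞, ∞)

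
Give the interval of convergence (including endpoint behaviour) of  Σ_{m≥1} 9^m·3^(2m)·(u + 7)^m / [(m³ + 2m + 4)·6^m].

Ratio test: |a_{m+1}/a_m| = [(m³ + 2m + 4)/((m+1)³ + 2(m+1) + 4)] · 9·9/6 → 27/2 as m → ∞.
Thus R = 1/(27/2) = 2/27.
Endpoint u = -187/27: the series is dominated by a constant times Σ 1/m³, which converges (p = 3 > 1).
At u = -191/27: the terms are on the order of 1/m³, so the series converges absolutely by comparison with the p-series (p = 3 > 1).

[-191/27, -187/27]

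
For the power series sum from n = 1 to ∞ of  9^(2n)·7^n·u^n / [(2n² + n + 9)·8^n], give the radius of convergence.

R = 8/567

By the ratio test, |a_{n+1}/a_n| = [(2n² + n + 9)/(2(n+1)² + (n+1) + 9)] · 81·7/8 → 567/8.
Hence the series converges for |u| < 1/(567/8) = 8/567, so the radius of convergence is 8/567.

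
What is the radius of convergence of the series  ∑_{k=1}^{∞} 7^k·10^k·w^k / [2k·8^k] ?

R = 4/35

The ratio of consecutive coefficients is [2k/2(k+1)] · 7·10/8 → 35/4.
Hence the series converges for |w| < 1/(35/4) = 4/35, so the radius of convergence is 4/35.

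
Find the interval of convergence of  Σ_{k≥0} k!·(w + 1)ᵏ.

{-1}

Ratio test: |a_{k+1}/a_k| = (k+1) → ∞ as k → ∞.
The terms grow without bound for any (w + 1) ≠ 0, so R = 0 (convergence only at w = -1).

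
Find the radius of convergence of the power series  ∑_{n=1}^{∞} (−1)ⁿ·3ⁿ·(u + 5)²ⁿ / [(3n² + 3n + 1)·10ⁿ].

The ratio of consecutive coefficients is [(3n² + 3n + 1)/(3(n+1)² + 3(n+1) + 1)] · 3/10 → 3/10.
Writing y = (u + 5)², the series in y has radius 10/3, so |u + 5| < √(10/3) and R = √30/3.

R = √30/3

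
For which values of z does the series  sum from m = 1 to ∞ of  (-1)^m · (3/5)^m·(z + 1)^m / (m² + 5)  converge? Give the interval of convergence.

By the ratio test, |a_{m+1}/a_m| = [(m² + 5)/((m+1)² + 5)] · 3/5 → 3/5.
Convergence for |z + 1| · 3/5 < 1, i.e. |z + 1| < 5/3. So R = 5/3.
At z = 2/3: the terms are on the order of 1/m², so the series converges absolutely by comparison with the p-series (p = 2 > 1).
At z = -8/3: absolute convergence follows by limit comparison with Σ 1/m².

[-8/3, 2/3]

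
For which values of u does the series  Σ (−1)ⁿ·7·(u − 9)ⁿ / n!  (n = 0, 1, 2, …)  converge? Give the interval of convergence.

(−∞, ∞)

Ratio test: |a_{n+1}/a_n| = 7/7 · 1/(n+1) → 0 as n → ∞.
The limit is 0, so the series converges for all u; R = ∞.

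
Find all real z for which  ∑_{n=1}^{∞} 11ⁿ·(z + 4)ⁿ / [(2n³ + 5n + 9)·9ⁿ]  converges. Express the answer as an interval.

Ratio test: |a_{n+1}/a_n| = [(2n³ + 5n + 9)/(2(n+1)³ + 5(n+1) + 9)] · 11/9 → 11/9 as n → ∞.
Convergence for |z + 4| · 11/9 < 1, i.e. |z + 4| < 9/11. So R = 9/11.
When z = -35/11, absolute convergence follows by limit comparison with Σ 1/n³.
Check z = -53/11: the terms are on the order of 1/n³, so the series converges absolutely by comparison with the p-series (p = 3 > 1).

[-53/11, -35/11]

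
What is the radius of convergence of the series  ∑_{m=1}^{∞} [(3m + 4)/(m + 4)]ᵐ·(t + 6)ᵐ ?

R = 1/3

Applying the root test, |a_m|^(1/m) = (3m + 4)/(m + 4) → 3.
Convergence for |t + 6| · 3 < 1, i.e. |t + 6| < 1/3. So R = 1/3.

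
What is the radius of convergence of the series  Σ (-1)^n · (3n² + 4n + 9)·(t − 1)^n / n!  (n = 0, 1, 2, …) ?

R = ∞

Ratio test: |a_{n+1}/a_n| = (3(n+1)² + 4(n+1) + 9)/(3n² + 4n + 9) · 1/(n+1) → 0 as n → ∞.
The limit is 0, so the series converges for all t; R = ∞.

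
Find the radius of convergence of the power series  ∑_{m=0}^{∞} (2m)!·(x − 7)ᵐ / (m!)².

R = 1/4

By the ratio test, |a_{m+1}/a_m| = (2m+1)·(2m+2)/(m+1)² → 4.
Convergence for |x − 7| · 4 < 1, i.e. |x − 7| < 1/4. So R = 1/4.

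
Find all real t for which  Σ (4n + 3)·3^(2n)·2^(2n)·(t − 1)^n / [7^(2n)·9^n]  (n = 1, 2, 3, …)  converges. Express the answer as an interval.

Ratio test: |a_{n+1}/a_n| = [(4(n+1) + 3)/(4n + 3)] · 9·4/(49·9) → 4/49 as n → ∞.
Thus R = 1/(4/49) = 49/4.
Endpoint t = 53/4: the n-th term does not approach 0; divergence by the term test.
Check t = -45/4: the n-th term does not approach 0; divergence by the term test.

(-45/4, 53/4)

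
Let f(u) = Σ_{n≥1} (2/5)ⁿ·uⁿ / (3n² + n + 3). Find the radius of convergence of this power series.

Apply the ratio test: |a_{n+1}| / |a_n| = [(3n² + n + 3)/(3(n+1)² + (n+1) + 3)] · 2/5, which tends to 2/5 as n → ∞.
Convergence for |u| · 2/5 < 1, i.e. |u| < 5/2. So R = 5/2.

R = 5/2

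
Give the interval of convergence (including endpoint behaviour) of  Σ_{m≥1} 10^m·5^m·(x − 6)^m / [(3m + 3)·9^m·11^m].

[201/50, 399/50)

Apply the ratio test: |a_{m+1}| / |a_m| = [(3m + 3)/(3(m+1) + 3)] · 10·5/(9·11), which tends to 50/99 as m → ∞.
Convergence for |x − 6| · 50/99 < 1, i.e. |x − 6| < 99/50. So R = 99/50.
Check x = 399/50: the terms are asymptotic to a nonzero constant times 1/m, so the series diverges by limit comparison with Σ 1/m.
Check x = 201/50: convergence follows from the alternating series test (terms decrease monotonically to 0).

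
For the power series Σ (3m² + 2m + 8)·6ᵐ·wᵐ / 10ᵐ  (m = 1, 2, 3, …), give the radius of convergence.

The ratio of consecutive coefficients is [(3(m+1)² + 2(m+1) + 8)/(3m² + 2m + 8)] · 6/10 → 3/5.
The series converges when 3/5 · |w| < 1, giving R = 5/3.

R = 5/3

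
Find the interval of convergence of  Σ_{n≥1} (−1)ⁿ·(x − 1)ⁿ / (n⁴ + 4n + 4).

[0, 2]

By the ratio test, |a_{n+1}/a_n| = (n⁴ + 4n + 4)/((n+1)⁴ + 4(n+1) + 4) → 1.
So the series converges when |x − 1| < 1 and diverges when |x − 1| > 1; R = 1.
When x = 2, absolute convergence follows by limit comparison with Σ 1/n⁴.
Endpoint x = 0: absolute convergence follows by limit comparison with Σ 1/n⁴.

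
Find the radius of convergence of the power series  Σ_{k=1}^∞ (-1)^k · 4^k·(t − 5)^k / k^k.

R = ∞

Root test: |a_k|^(1/k) = 4/k → 0.
The limit is 0 for every t, so R = ∞.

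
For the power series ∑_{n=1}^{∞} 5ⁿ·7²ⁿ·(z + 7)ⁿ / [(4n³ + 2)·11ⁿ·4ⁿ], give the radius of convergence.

By the ratio test, |a_{n+1}/a_n| = [(4n³ + 2)/(4(n+1)³ + 2)] · 5·49/(11·4) → 245/44.
Hence the series converges for |z + 7| < 1/(245/44) = 44/245, so the radius of convergence is 44/245.

R = 44/245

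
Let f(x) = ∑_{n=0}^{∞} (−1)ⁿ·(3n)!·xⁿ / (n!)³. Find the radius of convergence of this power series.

R = 1/27

Apply the ratio test: |a_{n+1}| / |a_n| = (3n+1)·(3n+2)·(3n+3)/(n+1)³, which tends to 27 as n → ∞.
Hence the series converges for |x| < 1/(27) = 1/27, so the radius of convergence is 1/27.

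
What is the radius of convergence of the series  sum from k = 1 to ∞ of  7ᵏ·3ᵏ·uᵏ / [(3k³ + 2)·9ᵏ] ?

R = 3/7

Ratio test: |a_{k+1}/a_k| = [(3k³ + 2)/(3(k+1)³ + 2)] · 7·3/9 → 7/3 as k → ∞.
The series converges when 7/3 · |u| < 1, giving R = 3/7.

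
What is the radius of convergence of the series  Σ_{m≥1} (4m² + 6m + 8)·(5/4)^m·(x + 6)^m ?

R = 4/5

Apply the ratio test: |a_{m+1}| / |a_m| = [(4(m+1)² + 6(m+1) + 8)/(4m² + 6m + 8)] · 5/4, which tends to 5/4 as m → ∞.
Convergence for |x + 6| · 5/4 < 1, i.e. |x + 6| < 4/5. So R = 4/5.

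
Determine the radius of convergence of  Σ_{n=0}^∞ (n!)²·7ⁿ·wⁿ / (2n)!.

R = 4/7

The ratio of consecutive coefficients is (n+1)²/[(2n+1)·(2n+2)] · 7 → 7/4.
Hence the series converges for |w| < 1/(7/4) = 4/7, so the radius of convergence is 4/7.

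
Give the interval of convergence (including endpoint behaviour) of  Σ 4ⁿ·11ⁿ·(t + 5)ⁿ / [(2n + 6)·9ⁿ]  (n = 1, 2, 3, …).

Ratio test: |a_{n+1}/a_n| = [(2n + 6)/(2(n+1) + 6)] · 4·11/9 → 44/9 as n → ∞.
Hence the series converges for |t + 5| < 1/(44/9) = 9/44, so the radius of convergence is 9/44.
Endpoint t = -211/44: the terms are asymptotic to a nonzero constant times 1/n, so the series diverges by limit comparison with Σ 1/n.
Check t = -229/44: convergence follows from the alternating series test (terms decrease monotonically to 0).

[-229/44, -211/44)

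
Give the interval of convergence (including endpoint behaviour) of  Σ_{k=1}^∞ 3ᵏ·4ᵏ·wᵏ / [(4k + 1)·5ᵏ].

Ratio test: |a_{k+1}/a_k| = [(4k + 1)/(4(k+1) + 1)] · 3·4/5 → 12/5 as k → ∞.
Hence the series converges for |w| < 1/(12/5) = 5/12, so the radius of convergence is 5/12.
At w = 5/12: comparison with the harmonic series Σ 1/k shows the series diverges.
Endpoint w = -5/12: an alternating series whose terms decrease to 0 in absolute value, so it converges by the Leibniz criterion.

[-5/12, 5/12)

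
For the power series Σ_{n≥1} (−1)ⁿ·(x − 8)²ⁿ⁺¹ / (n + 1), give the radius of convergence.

R = 1

Apply the ratio test: |a_{n+1}| / |a_n| = (n + 1)/((n+1) + 1), which tends to 1 as n → ∞.
Since the exponent of (x − 8) increases by 2 each term, convergence requires |x − 8|² < 1, hence R = 1.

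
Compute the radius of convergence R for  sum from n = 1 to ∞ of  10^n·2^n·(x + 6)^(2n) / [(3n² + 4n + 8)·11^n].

R = √55/10

By the ratio test, |a_{n+1}/a_n| = [(3n² + 4n + 8)/(3(n+1)² + 4(n+1) + 8)] · 10·2/11 → 20/11.
Since the exponent of (x + 6) increases by 2 each term, convergence requires |x + 6|² < 11/20, hence R = √55/10.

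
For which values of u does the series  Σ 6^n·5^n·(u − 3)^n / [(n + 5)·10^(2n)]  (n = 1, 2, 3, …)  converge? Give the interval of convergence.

The ratio of consecutive coefficients is [(n + 5)/((n+1) + 5)] · 6·5/100 → 3/10.
Thus R = 1/(3/10) = 10/3.
At u = 19/3: the terms are asymptotic to a nonzero constant times 1/n, so the series diverges by limit comparison with Σ 1/n.
At u = -1/3: an alternating series whose terms decrease to 0 in absolute value, so it converges by the Leibniz criterion.

[-1/3, 19/3)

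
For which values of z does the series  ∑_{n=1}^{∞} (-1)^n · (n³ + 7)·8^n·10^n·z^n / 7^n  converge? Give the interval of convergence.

By the ratio test, |a_{n+1}/a_n| = [((n+1)³ + 7)/(n³ + 7)] · 8·10/7 → 80/7.
The series converges when 80/7 · |z| < 1, giving R = 7/80.
At z = 7/80: the terms have absolute value of order n³, which does not tend to 0, so the series diverges by the divergence test.
Endpoint z = -7/80: the terms do not tend to 0, so the series diverges.

(-7/80, 7/80)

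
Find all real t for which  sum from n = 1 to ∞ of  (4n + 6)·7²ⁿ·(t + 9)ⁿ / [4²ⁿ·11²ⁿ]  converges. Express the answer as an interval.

(-2377/49, 1495/49)

Apply the ratio test: |a_{n+1}| / |a_n| = [(4(n+1) + 6)/(4n + 6)] · 49/(16·121), which tends to 49/1936 as n → ∞.
Convergence for |t + 9| · 49/1936 < 1, i.e. |t + 9| < 1936/49. So R = 1936/49.
Endpoint t = 1495/49: the terms have absolute value of order n, which does not tend to 0, so the series diverges by the divergence test.
Endpoint t = -2377/49: the terms have absolute value of order n, which does not tend to 0, so the series diverges by the divergence test.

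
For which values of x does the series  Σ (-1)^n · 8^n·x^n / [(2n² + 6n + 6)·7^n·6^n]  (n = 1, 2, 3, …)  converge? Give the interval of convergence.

[-21/4, 21/4]

Ratio test: |a_{n+1}/a_n| = [(2n² + 6n + 6)/(2(n+1)² + 6(n+1) + 6)] · 8/(7·6) → 4/21 as n → ∞.
The series converges when 4/21 · |x| < 1, giving R = 21/4.
At x = 21/4: absolute convergence follows by limit comparison with Σ 1/n².
At x = -21/4: the terms are on the order of 1/n², so the series converges absolutely by comparison with the p-series (p = 2 > 1).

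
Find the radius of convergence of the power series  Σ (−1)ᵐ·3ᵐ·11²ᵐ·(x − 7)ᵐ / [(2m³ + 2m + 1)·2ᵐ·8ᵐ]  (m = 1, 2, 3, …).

The ratio of consecutive coefficients is [(2m³ + 2m + 1)/(2(m+1)³ + 2(m+1) + 1)] · 3·121/(2·8) → 363/16.
Hence the series converges for |x − 7| < 1/(363/16) = 16/363, so the radius of convergence is 16/363.

R = 16/363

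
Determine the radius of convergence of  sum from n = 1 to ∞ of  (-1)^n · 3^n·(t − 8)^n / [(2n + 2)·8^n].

R = 8/3

Apply the ratio test: |a_{n+1}| / |a_n| = [(2n + 2)/(2(n+1) + 2)] · 3/8, which tends to 3/8 as n → ∞.
Convergence for |t − 8| · 3/8 < 1, i.e. |t − 8| < 8/3. So R = 8/3.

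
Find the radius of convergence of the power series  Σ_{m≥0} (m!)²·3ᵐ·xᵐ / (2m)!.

R = 4/3

Ratio test: |a_{m+1}/a_m| = (m+1)²/[(2m+1)·(2m+2)] · 3 → 3/4 as m → ∞.
Convergence for |x| · 3/4 < 1, i.e. |x| < 4/3. So R = 4/3.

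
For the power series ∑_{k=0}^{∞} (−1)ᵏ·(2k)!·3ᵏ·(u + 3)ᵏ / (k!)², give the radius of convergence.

Ratio test: |a_{k+1}/a_k| = (2k+1)·(2k+2)/(k+1)² · 3 → 12 as k → ∞.
Convergence for |u + 3| · 12 < 1, i.e. |u + 3| < 1/12. So R = 1/12.

R = 1/12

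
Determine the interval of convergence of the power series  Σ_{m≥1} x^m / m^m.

By the Cauchy root test, |a_m|^(1/m) = 1/m → 0.
Since the m-th root of |a_m| tends to 0, the series converges for all real x; R = ∞.

(−∞, ∞)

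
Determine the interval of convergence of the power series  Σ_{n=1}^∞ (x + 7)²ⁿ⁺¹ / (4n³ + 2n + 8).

The ratio of consecutive coefficients is (4n³ + 2n + 8)/(4(n+1)³ + 2(n+1) + 8) → 1.
Writing y = (x + 7)², the series in y has radius 1, so |x + 7| < √(1) = 1 and R = 1.
At x = -6: absolute convergence follows by limit comparison with Σ 1/n³.
At x = -8: the terms are on the order of 1/n³, so the series converges absolutely by comparison with the p-series (p = 3 > 1).

[-8, -6]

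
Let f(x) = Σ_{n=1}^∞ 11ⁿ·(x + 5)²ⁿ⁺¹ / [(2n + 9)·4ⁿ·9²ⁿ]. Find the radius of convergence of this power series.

R = 18√11/11

Ratio test: |a_{n+1}/a_n| = [(2n + 9)/(2(n+1) + 9)] · 11/(4·81) → 11/324 as n → ∞.
Writing y = (x + 5)², the series in y has radius 324/11, so |x + 5| < √(324/11) and R = 18√11/11.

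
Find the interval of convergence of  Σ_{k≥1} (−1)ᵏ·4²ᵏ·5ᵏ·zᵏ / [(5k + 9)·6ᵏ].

By the ratio test, |a_{k+1}/a_k| = [(5k + 9)/(5(k+1) + 9)] · 16·5/6 → 40/3.
Thus R = 1/(40/3) = 3/40.
When z = 3/40, convergence follows from the alternating series test (terms decrease monotonically to 0).
When z = -3/40, the terms are asymptotic to a nonzero constant times 1/k, so the series diverges by limit comparison with Σ 1/k.

(-3/40, 3/40]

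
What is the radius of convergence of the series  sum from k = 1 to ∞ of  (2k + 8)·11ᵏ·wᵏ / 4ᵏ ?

The ratio of consecutive coefficients is [(2(k+1) + 8)/(2k + 8)] · 11/4 → 11/4.
Convergence for |w| · 11/4 < 1, i.e. |w| < 4/11. So R = 4/11.

R = 4/11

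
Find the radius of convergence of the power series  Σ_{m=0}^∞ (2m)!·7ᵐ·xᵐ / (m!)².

Apply the ratio test: |a_{m+1}| / |a_m| = (2m+1)·(2m+2)/(m+1)² · 7, which tends to 28 as m → ∞.
The series converges when 28 · |x| < 1, giving R = 1/28.

R = 1/28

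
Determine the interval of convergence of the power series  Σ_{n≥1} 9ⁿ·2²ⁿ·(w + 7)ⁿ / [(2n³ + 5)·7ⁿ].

[-259/36, -245/36]

Ratio test: |a_{n+1}/a_n| = [(2n³ + 5)/(2(n+1)³ + 5)] · 9·4/7 → 36/7 as n → ∞.
Thus R = 1/(36/7) = 7/36.
At w = -245/36: absolute convergence follows by limit comparison with Σ 1/n³.
When w = -259/36, the terms are on the order of 1/n³, so the series converges absolutely by comparison with the p-series (p = 3 > 1).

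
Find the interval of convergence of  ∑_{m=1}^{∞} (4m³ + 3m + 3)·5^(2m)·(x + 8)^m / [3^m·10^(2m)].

(-20, 4)

By the ratio test, |a_{m+1}/a_m| = [(4(m+1)³ + 3(m+1) + 3)/(4m³ + 3m + 3)] · 25/(3·100) → 1/12.
The series converges when 1/12 · |x + 8| < 1, giving R = 12.
When x = 4, the m-th term does not approach 0; divergence by the term test.
When x = -20, the terms have absolute value of order m³, which does not tend to 0, so the series diverges by the divergence test.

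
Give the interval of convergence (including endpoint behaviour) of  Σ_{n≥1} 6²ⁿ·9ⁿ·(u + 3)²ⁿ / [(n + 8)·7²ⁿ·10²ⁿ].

(-62/9, 8/9)

The ratio of consecutive coefficients is [(n + 8)/((n+1) + 8)] · 36·9/(49·100) → 81/1225.
Since the exponent of (u + 3) increases by 2 each term, convergence requires |u + 3|² < 1225/81, hence R = 35/9.
When u = 8/9, comparison with the harmonic series Σ 1/n shows the series diverges.
At u = -62/9: comparison with the harmonic series Σ 1/n shows the series diverges.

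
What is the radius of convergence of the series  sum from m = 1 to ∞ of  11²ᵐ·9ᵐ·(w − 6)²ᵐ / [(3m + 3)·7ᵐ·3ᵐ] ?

The ratio of consecutive coefficients is [(3m + 3)/(3(m+1) + 3)] · 121·9/(7·3) → 363/7.
Successive powers of (w − 6) differ by 2, so the series converges when |w − 6|² · 363/7 < 1, i.e. |w − 6| < √(7/363). So R = √21/33.

R = √21/33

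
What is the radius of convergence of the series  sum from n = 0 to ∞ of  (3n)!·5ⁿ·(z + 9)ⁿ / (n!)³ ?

R = 1/135

Apply the ratio test: |a_{n+1}| / |a_n| = (3n+1)·(3n+2)·(3n+3)/(n+1)³ · 5, which tends to 135 as n → ∞.
Thus R = 1/(135) = 1/135.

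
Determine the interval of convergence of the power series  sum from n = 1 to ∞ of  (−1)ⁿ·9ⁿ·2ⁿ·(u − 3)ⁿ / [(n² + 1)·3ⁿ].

[17/6, 19/6]

Apply the ratio test: |a_{n+1}| / |a_n| = [(n² + 1)/((n+1)² + 1)] · 9·2/3, which tends to 6 as n → ∞.
Hence the series converges for |u − 3| < 1/(6) = 1/6, so the radius of convergence is 1/6.
When u = 19/6, the terms are on the order of 1/n², so the series converges absolutely by comparison with the p-series (p = 2 > 1).
Endpoint u = 17/6: the series is dominated by a constant times Σ 1/n², which converges (p = 2 > 1).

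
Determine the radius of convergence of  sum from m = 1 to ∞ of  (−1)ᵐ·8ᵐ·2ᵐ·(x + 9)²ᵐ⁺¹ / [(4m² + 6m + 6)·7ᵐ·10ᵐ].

R = √70/4

The ratio of consecutive coefficients is [(4m² + 6m + 6)/(4(m+1)² + 6(m+1) + 6)] · 8·2/(7·10) → 8/35.
Since the exponent of (x + 9) increases by 2 each term, convergence requires |x + 9|² < 35/8, hence R = √70/4.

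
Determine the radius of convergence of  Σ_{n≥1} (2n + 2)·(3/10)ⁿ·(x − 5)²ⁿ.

Apply the ratio test: |a_{n+1}| / |a_n| = [(2(n+1) + 2)/(2n + 2)] · 3/10, which tends to 3/10 as n → ∞.
Successive powers of (x − 5) differ by 2, so the series converges when |x − 5|² · 3/10 < 1, i.e. |x − 5| < √(10/3). So R = √30/3.

R = √30/3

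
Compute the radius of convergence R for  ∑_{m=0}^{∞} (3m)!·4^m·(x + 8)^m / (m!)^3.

Ratio test: |a_{m+1}/a_m| = (3m+1)·(3m+2)·(3m+3)/(m+1)³ · 4 → 108 as m → ∞.
Convergence for |x + 8| · 108 < 1, i.e. |x + 8| < 1/108. So R = 1/108.

R = 1/108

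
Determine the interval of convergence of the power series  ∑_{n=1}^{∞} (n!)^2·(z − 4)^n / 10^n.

{4}

Ratio test: |a_{n+1}/a_n| = (n+1)² · 1/10 → ∞ as n → ∞.
The terms grow without bound for any (z − 4) ≠ 0, so R = 0 (convergence only at z = 4).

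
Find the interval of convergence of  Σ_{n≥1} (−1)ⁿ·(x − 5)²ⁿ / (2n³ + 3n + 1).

[4, 6]

Ratio test: |a_{n+1}/a_n| = (2n³ + 3n + 1)/(2(n+1)³ + 3(n+1) + 1) → 1 as n → ∞.
Since the exponent of (x − 5) increases by 2 each term, convergence requires |x − 5|² < 1, hence R = 1.
At x = 6: the terms are on the order of 1/n³, so the series converges absolutely by comparison with the p-series (p = 3 > 1).
At x = 4: the series is dominated by a constant times Σ 1/n³, which converges (p = 3 > 1).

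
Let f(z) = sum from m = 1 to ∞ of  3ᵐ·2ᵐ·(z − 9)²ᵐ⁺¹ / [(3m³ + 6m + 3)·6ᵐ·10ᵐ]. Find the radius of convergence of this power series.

Ratio test: |a_{m+1}/a_m| = [(3m³ + 6m + 3)/(3(m+1)³ + 6(m+1) + 3)] · 3·2/(6·10) → 1/10 as m → ∞.
Successive powers of (z − 9) differ by 2, so the series converges when |z − 9|² · 1/10 < 1, i.e. |z − 9| < √(10). So R = √10.

R = √10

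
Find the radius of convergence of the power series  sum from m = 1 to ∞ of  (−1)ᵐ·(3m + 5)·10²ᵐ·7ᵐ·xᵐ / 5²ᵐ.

R = 1/28

Apply the ratio test: |a_{m+1}| / |a_m| = [(3(m+1) + 5)/(3m + 5)] · 100·7/25, which tends to 28 as m → ∞.
The series converges when 28 · |x| < 1, giving R = 1/28.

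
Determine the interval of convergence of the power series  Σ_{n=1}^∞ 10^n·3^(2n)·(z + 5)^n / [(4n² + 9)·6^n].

[-76/15, -74/15]

The ratio of consecutive coefficients is [(4n² + 9)/(4(n+1)² + 9)] · 10·9/6 → 15.
Thus R = 1/(15) = 1/15.
Check z = -74/15: the terms are on the order of 1/n², so the series converges absolutely by comparison with the p-series (p = 2 > 1).
Check z = -76/15: absolute convergence follows by limit comparison with Σ 1/n².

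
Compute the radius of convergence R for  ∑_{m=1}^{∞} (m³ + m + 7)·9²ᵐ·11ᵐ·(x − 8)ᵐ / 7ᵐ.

R = 7/891

Ratio test: |a_{m+1}/a_m| = [((m+1)³ + (m+1) + 7)/(m³ + m + 7)] · 81·11/7 → 891/7 as m → ∞.
Convergence for |x − 8| · 891/7 < 1, i.e. |x − 8| < 7/891. So R = 7/891.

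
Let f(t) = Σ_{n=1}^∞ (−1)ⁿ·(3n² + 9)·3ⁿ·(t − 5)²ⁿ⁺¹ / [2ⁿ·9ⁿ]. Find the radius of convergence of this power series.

The ratio of consecutive coefficients is [(3(n+1)² + 9)/(3n² + 9)] · 3/(2·9) → 1/6.
Writing y = (t − 5)², the series in y has radius 6, so |t − 5| < √(6) and R = √6.

R = √6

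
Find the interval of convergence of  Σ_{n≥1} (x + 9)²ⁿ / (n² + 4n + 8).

Ratio test: |a_{n+1}/a_n| = (n² + 4n + 8)/((n+1)² + 4(n+1) + 8) → 1 as n → ∞.
Successive powers of (x + 9) differ by 2, so the series converges when |x + 9|² · 1 < 1, i.e. |x + 9| < √(1) = 1. So R = 1.
When x = -8, the terms are on the order of 1/n², so the series converges absolutely by comparison with the p-series (p = 2 > 1).
When x = -10, absolute convergence follows by limit comparison with Σ 1/n².

[-10, -8]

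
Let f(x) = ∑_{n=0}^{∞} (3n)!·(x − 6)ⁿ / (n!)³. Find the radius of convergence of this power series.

R = 1/27

Apply the ratio test: |a_{n+1}| / |a_n| = (3n+1)·(3n+2)·(3n+3)/(n+1)³, which tends to 27 as n → ∞.
Hence the series converges for |x − 6| < 1/(27) = 1/27, so the radius of convergence is 1/27.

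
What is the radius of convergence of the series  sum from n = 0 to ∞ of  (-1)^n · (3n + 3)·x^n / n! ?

By the ratio test, |a_{n+1}/a_n| = (3(n+1) + 3)/(3n + 3) · 1/(n+1) → 0.
The limit is 0, so the series converges for all x; R = ∞.

R = ∞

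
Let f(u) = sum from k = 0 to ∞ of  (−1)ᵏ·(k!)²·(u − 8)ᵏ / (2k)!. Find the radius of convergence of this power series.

R = 4

Ratio test: |a_{k+1}/a_k| = (k+1)²/[(2k+1)·(2k+2)] → 1/4 as k → ∞.
The series converges when 1/4 · |u − 8| < 1, giving R = 4.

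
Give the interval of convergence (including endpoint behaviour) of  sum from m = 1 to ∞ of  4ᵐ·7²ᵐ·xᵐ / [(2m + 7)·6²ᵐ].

The ratio of consecutive coefficients is [(2m + 7)/(2(m+1) + 7)] · 4·49/36 → 49/9.
Thus R = 1/(49/9) = 9/49.
Endpoint x = 9/49: comparison with the harmonic series Σ 1/m shows the series diverges.
At x = -9/49: convergence follows from the alternating series test (terms decrease monotonically to 0).

[-9/49, 9/49)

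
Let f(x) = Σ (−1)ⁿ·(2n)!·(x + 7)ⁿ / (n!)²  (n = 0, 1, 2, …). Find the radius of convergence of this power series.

The ratio of consecutive coefficients is (2n+1)·(2n+2)/(n+1)² → 4.
The series converges when 4 · |x + 7| < 1, giving R = 1/4.

R = 1/4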